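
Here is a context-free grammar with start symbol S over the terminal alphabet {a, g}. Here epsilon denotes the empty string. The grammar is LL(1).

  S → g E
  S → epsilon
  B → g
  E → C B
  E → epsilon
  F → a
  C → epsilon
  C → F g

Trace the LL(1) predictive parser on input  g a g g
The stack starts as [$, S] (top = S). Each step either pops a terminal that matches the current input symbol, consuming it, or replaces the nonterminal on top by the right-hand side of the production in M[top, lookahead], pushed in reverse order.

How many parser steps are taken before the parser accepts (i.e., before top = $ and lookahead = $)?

step 1: stack=$ S  input=g a g g $  — expand S → g E
step 2: stack=$ E g  input=g a g g $  — match g
step 3: stack=$ E  input=a g g $  — expand E → C B
step 4: stack=$ B C  input=a g g $  — expand C → F g
step 5: stack=$ B g F  input=a g g $  — expand F → a
step 6: stack=$ B g a  input=a g g $  — match a
step 7: stack=$ B g  input=g g $  — match g
step 8: stack=$ B  input=g $  — expand B → g
step 9: stack=$ g  input=g $  — match g
Accept reached after 9 steps.

9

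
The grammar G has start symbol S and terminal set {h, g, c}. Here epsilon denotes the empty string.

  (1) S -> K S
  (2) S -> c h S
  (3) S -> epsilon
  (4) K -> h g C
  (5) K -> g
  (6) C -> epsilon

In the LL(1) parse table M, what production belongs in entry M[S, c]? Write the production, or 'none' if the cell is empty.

FIRST(K): from K->h g C we get {h}; from K->g we get {g}. So FIRST(K) = {g, h}.
FIRST(C): from C->epsilon we get {epsilon}. So FIRST(C) = {epsilon}.
FIRST(S): from S->K S we get {g, h}; from S->c h S we get {c}; from S->epsilon we get {epsilon}. So FIRST(S) = {epsilon, c, g, h}.
FOLLOW(S) includes $ since S is the start symbol.
FOLLOW(S): in S->K S, the suffix after S is empty (adds nothing new); in S->c h S, the suffix after S is empty (adds nothing new). Thus FOLLOW(S) = {$}.
For S -> K S: FIRST(K S) = {g, h}, so it goes in M[S, t] for t ∈ {g, h}.
For S -> c h S: FIRST(c h S) = {c}, so it goes in M[S, t] for t ∈ {c}.
For S -> epsilon: FIRST(epsilon) = {epsilon}, so it goes in M[S, t] for t ∈ {}; since epsilon ∈ FIRST, also for every t ∈ FOLLOW(S) = {$}.

S -> c h S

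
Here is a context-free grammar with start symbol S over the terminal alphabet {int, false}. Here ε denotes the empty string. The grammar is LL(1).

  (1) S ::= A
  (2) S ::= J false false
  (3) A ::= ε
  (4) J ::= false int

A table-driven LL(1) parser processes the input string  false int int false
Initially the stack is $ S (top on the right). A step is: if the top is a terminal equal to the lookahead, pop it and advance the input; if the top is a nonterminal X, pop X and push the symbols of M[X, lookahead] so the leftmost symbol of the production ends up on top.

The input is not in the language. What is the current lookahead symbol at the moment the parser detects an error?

     Stack                    Input                  Action
  1  $ S                      false int int false $  expand S ::= J false false
  2  $ false false J          false int int false $  expand J ::= false int
  3  $ false false int false  false int int false $  match false
  4  $ false false int        int int false $        match int
  5  $ false false            int false $            error: top is terminal false but lookahead is int

int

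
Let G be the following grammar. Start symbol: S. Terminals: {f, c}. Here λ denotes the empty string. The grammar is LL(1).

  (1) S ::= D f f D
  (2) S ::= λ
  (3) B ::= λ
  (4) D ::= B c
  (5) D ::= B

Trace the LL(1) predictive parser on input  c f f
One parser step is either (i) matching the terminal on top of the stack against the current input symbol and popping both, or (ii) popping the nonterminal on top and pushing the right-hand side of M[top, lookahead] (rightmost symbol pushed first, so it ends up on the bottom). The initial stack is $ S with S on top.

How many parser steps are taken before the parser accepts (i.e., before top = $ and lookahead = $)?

8

     Stack        Input    Action
  1  $ S          c f f $  expand S ::= D f f D
  2  $ D f f D    c f f $  expand D ::= B c
  3  $ D f f c B  c f f $  expand B ::= λ
  4  $ D f f c    c f f $  match c
  5  $ D f f      f f $    match f
  6  $ D f        f $      match f
  7  $ D          $        expand D ::= B
  8  $ B          $        expand B ::= λ
Accept reached after 8 steps.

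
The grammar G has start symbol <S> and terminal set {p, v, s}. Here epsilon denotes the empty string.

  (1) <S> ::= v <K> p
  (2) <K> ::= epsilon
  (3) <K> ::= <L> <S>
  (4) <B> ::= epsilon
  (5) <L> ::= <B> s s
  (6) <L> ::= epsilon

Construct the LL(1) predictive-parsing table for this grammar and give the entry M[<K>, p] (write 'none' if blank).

FIRST(<S>) = {v}
FIRST(<B>) = {epsilon}
FIRST(<L>) = {epsilon, s}  (via <B> s s)
FIRST(<K>) = {epsilon, s, v}  (via <L> <S>)
FOLLOW(<S>) includes $ since <S> is the start symbol.
FOLLOW(<K>): in <S>::=v <K> p, <K> is followed by p with FIRST {p}. Thus FOLLOW(<K>) = {p}.
For <K> ::= epsilon: FIRST(epsilon) = {epsilon}, so it goes in M[<K>, t] for t ∈ {}; since epsilon ∈ FIRST, also for every t ∈ FOLLOW(<K>) = {p}.
For <K> ::= <L> <S>: FIRST(<L> <S>) = {s, v}, so it goes in M[<K>, t] for t ∈ {s, v}.

<K> ::= epsilon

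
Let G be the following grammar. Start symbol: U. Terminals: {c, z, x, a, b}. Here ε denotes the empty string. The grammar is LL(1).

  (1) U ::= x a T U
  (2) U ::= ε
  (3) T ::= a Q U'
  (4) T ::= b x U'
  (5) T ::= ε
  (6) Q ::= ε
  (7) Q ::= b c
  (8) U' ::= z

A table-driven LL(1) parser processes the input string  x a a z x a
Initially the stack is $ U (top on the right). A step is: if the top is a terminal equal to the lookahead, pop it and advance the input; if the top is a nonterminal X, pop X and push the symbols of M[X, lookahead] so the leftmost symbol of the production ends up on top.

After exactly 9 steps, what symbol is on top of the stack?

x

     Stack       Input          Action
  1  $ U         x a a z x a $  expand U ::= x a T U
  2  $ U T a x   x a a z x a $  match x
  3  $ U T a     a a z x a $    match a
  4  $ U T       a z x a $      expand T ::= a Q U'
  5  $ U U' Q a  a z x a $      match a
  6  $ U U' Q    z x a $        expand Q ::= ε
  7  $ U U'      z x a $        expand U' ::= z
  8  $ U z       z x a $        match z
  9  $ U         x a $          expand U ::= x a T U
Stack after step 9: $ U T a x (top = x).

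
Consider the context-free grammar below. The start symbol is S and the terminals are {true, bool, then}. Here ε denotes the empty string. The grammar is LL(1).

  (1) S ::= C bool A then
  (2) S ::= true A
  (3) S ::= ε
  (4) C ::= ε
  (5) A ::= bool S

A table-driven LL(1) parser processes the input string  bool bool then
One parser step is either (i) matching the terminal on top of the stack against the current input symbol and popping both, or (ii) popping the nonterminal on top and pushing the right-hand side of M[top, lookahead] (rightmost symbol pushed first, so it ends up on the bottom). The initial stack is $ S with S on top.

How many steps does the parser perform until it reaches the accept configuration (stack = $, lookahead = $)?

step 1: stack=$ S  input=bool bool then $  — expand S ::= C bool A then
step 2: stack=$ then A bool C  input=bool bool then $  — expand C ::= ε
step 3: stack=$ then A bool  input=bool bool then $  — match bool
step 4: stack=$ then A  input=bool then $  — expand A ::= bool S
step 5: stack=$ then S bool  input=bool then $  — match bool
step 6: stack=$ then S  input=then $  — expand S ::= ε
step 7: stack=$ then  input=then $  — match then
Accept reached after 7 steps.

7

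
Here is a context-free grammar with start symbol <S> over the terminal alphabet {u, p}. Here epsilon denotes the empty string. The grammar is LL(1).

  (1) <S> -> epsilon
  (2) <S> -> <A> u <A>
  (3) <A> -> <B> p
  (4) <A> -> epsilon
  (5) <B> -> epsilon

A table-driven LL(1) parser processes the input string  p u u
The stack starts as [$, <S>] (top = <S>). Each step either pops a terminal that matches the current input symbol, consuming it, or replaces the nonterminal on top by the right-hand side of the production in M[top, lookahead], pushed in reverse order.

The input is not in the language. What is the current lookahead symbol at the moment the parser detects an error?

     Stack          Input    Action
  1  $ <S>          p u u $  expand <S> -> <A> u <A>
  2  $ <A> u <A>    p u u $  expand <A> -> <B> p
  3  $ <A> u p <B>  p u u $  expand <B> -> epsilon
  4  $ <A> u p      p u u $  match p
  5  $ <A> u        u u $    match u
  6  $ <A>          u $      expand <A> -> epsilon
  7  $              u $      error: stack empty but input remains

u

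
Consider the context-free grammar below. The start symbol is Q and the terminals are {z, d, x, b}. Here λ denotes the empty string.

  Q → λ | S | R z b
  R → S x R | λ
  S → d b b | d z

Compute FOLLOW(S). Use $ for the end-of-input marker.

{$, x}

FIRST(S): from S→d b b we get {d}; from S→d z we get {d}. So FIRST(S) = {d}.
FIRST(R): from R→S x R we get {d}; from R→λ we get {λ}. So FIRST(R) = {λ, d}.
FIRST(Q): from Q→λ we get {λ}; from Q→S we get {d}; from Q→R z b we get {d, z}. So FIRST(Q) = {λ, d, z}.
FOLLOW(Q) includes $ since Q is the start symbol.
FOLLOW(Q): Q appears on no right-hand side. Thus FOLLOW(Q) = {$}.
FOLLOW(R): in Q→R z b, R is followed by z b with FIRST {z}; in R→S x R, the suffix after R is empty (adds nothing new). Thus FOLLOW(R) = {z}.
FOLLOW(S): in Q→S, the suffix after S is empty, so FOLLOW(S) ⊇ FOLLOW(Q) = {$}; in R→S x R, S is followed by x R with FIRST {x}. Thus FOLLOW(S) = {$, x}.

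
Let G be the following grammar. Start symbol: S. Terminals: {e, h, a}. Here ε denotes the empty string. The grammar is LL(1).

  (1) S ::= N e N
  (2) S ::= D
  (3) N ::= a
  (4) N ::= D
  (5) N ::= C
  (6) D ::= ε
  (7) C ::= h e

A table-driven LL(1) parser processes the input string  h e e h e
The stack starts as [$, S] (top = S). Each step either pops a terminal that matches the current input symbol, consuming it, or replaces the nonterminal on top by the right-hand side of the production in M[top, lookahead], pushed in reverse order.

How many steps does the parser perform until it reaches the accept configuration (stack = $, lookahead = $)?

10

      Stack      Input        Action
   1  $ S        h e e h e $  expand S ::= N e N
   2  $ N e N    h e e h e $  expand N ::= C
   3  $ N e C    h e e h e $  expand C ::= h e
   4  $ N e e h  h e e h e $  match h
   5  $ N e e    e e h e $    match e
   6  $ N e      e h e $      match e
   7  $ N        h e $        expand N ::= C
   8  $ C        h e $        expand C ::= h e
   9  $ e h      h e $        match h
  10  $ e        e $          match e
Accept reached after 10 steps.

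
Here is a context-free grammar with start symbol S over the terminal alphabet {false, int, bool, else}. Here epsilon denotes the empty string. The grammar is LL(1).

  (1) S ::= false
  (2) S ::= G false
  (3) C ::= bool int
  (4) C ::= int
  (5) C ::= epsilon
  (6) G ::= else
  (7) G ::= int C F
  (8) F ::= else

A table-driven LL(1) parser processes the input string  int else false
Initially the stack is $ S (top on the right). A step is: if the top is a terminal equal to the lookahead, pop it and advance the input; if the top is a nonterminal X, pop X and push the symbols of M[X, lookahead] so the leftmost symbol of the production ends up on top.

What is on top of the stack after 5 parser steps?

     Stack            Input             Action
  1  $ S              int else false $  expand S ::= G false
  2  $ false G        int else false $  expand G ::= int C F
  3  $ false F C int  int else false $  match int
  4  $ false F C      else false $      expand C ::= epsilon
  5  $ false F        else false $      expand F ::= else
Stack after step 5: $ false else (top = else).

else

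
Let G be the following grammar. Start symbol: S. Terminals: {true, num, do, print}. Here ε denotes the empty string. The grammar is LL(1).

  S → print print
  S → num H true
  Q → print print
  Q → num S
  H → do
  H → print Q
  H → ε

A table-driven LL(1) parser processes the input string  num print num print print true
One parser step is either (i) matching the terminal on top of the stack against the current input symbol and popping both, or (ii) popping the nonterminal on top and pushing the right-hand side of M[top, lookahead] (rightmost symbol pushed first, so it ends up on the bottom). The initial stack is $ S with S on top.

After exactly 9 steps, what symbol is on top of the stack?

true

     Stack               Input                             Action
  1  $ S                 num print num print print true $  expand S → num H true
  2  $ true H num        num print num print print true $  match num
  3  $ true H            print num print print true $      expand H → print Q
  4  $ true Q print      print num print print true $      match print
  5  $ true Q            num print print true $            expand Q → num S
  6  $ true S num        num print print true $            match num
  7  $ true S            print print true $                expand S → print print
  8  $ true print print  print print true $                match print
  9  $ true print        print true $                      match print
Stack after step 9: $ true (top = true).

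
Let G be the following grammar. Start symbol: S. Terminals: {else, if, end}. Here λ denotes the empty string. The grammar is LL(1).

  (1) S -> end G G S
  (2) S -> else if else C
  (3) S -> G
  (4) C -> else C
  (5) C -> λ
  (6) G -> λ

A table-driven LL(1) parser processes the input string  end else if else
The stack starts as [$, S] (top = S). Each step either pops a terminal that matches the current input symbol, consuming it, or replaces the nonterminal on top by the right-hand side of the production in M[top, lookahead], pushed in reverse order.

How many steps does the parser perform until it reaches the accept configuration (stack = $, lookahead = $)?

9

step 1: stack=$ S  input=end else if else $  — expand S -> end G G S
step 2: stack=$ S G G end  input=end else if else $  — match end
step 3: stack=$ S G G  input=else if else $  — expand G -> λ
step 4: stack=$ S G  input=else if else $  — expand G -> λ
step 5: stack=$ S  input=else if else $  — expand S -> else if else C
step 6: stack=$ C else if else  input=else if else $  — match else
step 7: stack=$ C else if  input=if else $  — match if
step 8: stack=$ C else  input=else $  — match else
step 9: stack=$ C  input=$  — expand C -> λ
Accept reached after 9 steps.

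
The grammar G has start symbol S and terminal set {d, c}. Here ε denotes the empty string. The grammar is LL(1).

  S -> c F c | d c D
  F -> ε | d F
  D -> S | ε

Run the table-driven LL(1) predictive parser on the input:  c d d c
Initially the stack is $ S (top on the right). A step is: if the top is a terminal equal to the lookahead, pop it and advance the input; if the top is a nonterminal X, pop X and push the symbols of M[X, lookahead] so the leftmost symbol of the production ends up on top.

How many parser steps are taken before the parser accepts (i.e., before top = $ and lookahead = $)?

8

step 1: stack=$ S  input=c d d c $  — expand S -> c F c
step 2: stack=$ c F c  input=c d d c $  — match c
step 3: stack=$ c F  input=d d c $  — expand F -> d F
step 4: stack=$ c F d  input=d d c $  — match d
step 5: stack=$ c F  input=d c $  — expand F -> d F
step 6: stack=$ c F d  input=d c $  — match d
step 7: stack=$ c F  input=c $  — expand F -> ε
step 8: stack=$ c  input=c $  — match c
Accept reached after 8 steps.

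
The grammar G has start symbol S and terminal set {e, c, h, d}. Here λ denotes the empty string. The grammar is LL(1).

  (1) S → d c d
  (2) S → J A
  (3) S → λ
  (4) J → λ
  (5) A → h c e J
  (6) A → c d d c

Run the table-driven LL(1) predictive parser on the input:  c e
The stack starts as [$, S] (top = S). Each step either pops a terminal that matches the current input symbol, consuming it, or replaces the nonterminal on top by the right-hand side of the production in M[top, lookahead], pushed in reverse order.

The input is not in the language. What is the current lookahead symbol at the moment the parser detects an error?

e

     Stack      Input  Action
  1  $ S        c e $  expand S → J A
  2  $ A J      c e $  expand J → λ
  3  $ A        c e $  expand A → c d d c
  4  $ c d d c  c e $  match c
  5  $ c d d    e $    error: top is terminal d but lookahead is e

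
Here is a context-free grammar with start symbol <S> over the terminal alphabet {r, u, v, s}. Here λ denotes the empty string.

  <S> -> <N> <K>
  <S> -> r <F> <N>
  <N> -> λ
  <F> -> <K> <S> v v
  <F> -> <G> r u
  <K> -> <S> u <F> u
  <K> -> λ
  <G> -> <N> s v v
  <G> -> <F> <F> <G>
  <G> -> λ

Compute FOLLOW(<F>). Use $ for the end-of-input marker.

{$, r, s, u, v}

FIRST(<N>) = {λ}
FIRST(<S>) = {λ, r, u}  (via <N> <K>)
FIRST(<K>) = {λ, r, u}  (via <S> u <F> u)
FIRST(<F>) = {r, s, u, v}  (via <K> <S> v v, <G> r u)
FIRST(<G>) = {λ, r, s, u, v}  (via <N> s v v, <F> <F> <G>)
FOLLOW(<S>) includes $ since <S> is the start symbol.
FOLLOW(<S>): in <F>-><K> <S> v v, <S> is followed by v v with FIRST {v}; in <K>-><S> u <F> u, <S> is followed by u <F> u with FIRST {u}. Thus FOLLOW(<S>) = {$, u, v}.
FOLLOW(<N>): in <S>-><N> <K>, <N> is followed by <K> with FIRST {λ, r, u}; in <S>-><N> <K>, the suffix after <N> is nullable, so FOLLOW(<N>) ⊇ FOLLOW(<S>) = {$, u, v}; in <S>->r <F> <N>, the suffix after <N> is empty, so FOLLOW(<N>) ⊇ FOLLOW(<S>) = {$, u, v}; in <G>-><N> s v v, <N> is followed by s v v with FIRST {s}. Thus FOLLOW(<N>) = {$, r, s, u, v}.
FOLLOW(<K>): in <S>-><N> <K>, the suffix after <K> is empty, so FOLLOW(<K>) ⊇ FOLLOW(<S>) = {$, u, v}; in <F>-><K> <S> v v, <K> is followed by <S> v v with FIRST {r, u, v}. Thus FOLLOW(<K>) = {$, r, u, v}.
FOLLOW(<G>): in <F>-><G> r u, <G> is followed by r u with FIRST {r}; in <G>-><F> <F> <G>, the suffix after <G> is empty (adds nothing new). Thus FOLLOW(<G>) = {r}.
FOLLOW(<F>): in <S>->r <F> <N>, <F> is followed by <N> with FIRST {λ}; in <S>->r <F> <N>, the suffix after <F> is nullable, so FOLLOW(<F>) ⊇ FOLLOW(<S>) = {$, u, v}; in <K>-><S> u <F> u, <F> is followed by u with FIRST {u}; in <G>-><F> <F> <G> (occurrence 1), <F> is followed by <F> <G> with FIRST {r, s, u, v}; in <G>-><F> <F> <G> (occurrence 2), <F> is followed by <G> with FIRST {λ, r, s, u, v}; in <G>-><F> <F> <G> (occurrence 2), the suffix after <F> is nullable, so FOLLOW(<F>) ⊇ FOLLOW(<G>) = {r}. Thus FOLLOW(<F>) = {$, r, s, u, v}.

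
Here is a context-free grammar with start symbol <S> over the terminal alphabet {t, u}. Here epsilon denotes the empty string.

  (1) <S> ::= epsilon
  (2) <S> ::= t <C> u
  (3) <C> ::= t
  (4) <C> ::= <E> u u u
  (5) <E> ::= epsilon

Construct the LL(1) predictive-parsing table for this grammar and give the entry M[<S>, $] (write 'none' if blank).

<S> ::= epsilon

FIRST(<S>): from <S>::=epsilon we get {epsilon}; from <S>::=t <C> u we get {t}. So FIRST(<S>) = {epsilon, t}.
FIRST(<E>): from <E>::=epsilon we get {epsilon}. So FIRST(<E>) = {epsilon}.
FIRST(<C>): from <C>::=t we get {t}; from <C>::=<E> u u u we get {u}. So FIRST(<C>) = {t, u}.
FOLLOW(<S>) includes $ since <S> is the start symbol.
FOLLOW(<S>): <S> appears on no right-hand side. Thus FOLLOW(<S>) = {$}.
For <S> ::= epsilon: FIRST(epsilon) = {epsilon}, so it goes in M[<S>, t] for t ∈ {}; since epsilon ∈ FIRST, also for every t ∈ FOLLOW(<S>) = {$}.
For <S> ::= t <C> u: FIRST(t <C> u) = {t}, so it goes in M[<S>, t] for t ∈ {t}.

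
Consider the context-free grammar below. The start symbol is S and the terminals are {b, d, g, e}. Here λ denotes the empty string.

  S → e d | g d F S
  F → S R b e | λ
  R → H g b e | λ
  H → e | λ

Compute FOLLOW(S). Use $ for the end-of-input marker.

{$, b, e, g}

FIRST(S) = {e, g}
FIRST(H) = {λ, e}
FIRST(F) = {λ, e, g}  (via S R b e)
FIRST(R) = {λ, e, g}  (via H g b e)
FOLLOW(S) includes $ since S is the start symbol.
FOLLOW(S): in S→g d F S, the suffix after S is empty (adds nothing new); in F→S R b e, S is followed by R b e with FIRST {b, e, g}. Thus FOLLOW(S) = {$, b, e, g}.
FOLLOW(F): in S→g d F S, F is followed by S with FIRST {e, g}. Thus FOLLOW(F) = {e, g}.
FOLLOW(R): in F→S R b e, R is followed by b e with FIRST {b}. Thus FOLLOW(R) = {b}.
FOLLOW(H): in R→H g b e, H is followed by g b e with FIRST {g}. Thus FOLLOW(H) = {g}.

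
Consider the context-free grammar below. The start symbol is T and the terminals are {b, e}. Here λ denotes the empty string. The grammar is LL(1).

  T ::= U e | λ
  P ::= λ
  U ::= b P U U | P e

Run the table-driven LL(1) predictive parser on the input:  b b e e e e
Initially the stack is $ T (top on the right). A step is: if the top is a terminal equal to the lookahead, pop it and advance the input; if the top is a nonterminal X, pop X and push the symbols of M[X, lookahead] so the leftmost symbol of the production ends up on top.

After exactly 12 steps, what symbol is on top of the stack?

e

      Stack          Input          Action
   1  $ T            b b e e e e $  expand T ::= U e
   2  $ e U          b b e e e e $  expand U ::= b P U U
   3  $ e U U P b    b b e e e e $  match b
   4  $ e U U P      b e e e e $    expand P ::= λ
   5  $ e U U        b e e e e $    expand U ::= b P U U
   6  $ e U U U P b  b e e e e $    match b
   7  $ e U U U P    e e e e $      expand P ::= λ
   8  $ e U U U      e e e e $      expand U ::= P e
   9  $ e U U e P    e e e e $      expand P ::= λ
  10  $ e U U e      e e e e $      match e
  11  $ e U U        e e e $        expand U ::= P e
  12  $ e U e P      e e e $        expand P ::= λ
Stack after step 12: $ e U e (top = e).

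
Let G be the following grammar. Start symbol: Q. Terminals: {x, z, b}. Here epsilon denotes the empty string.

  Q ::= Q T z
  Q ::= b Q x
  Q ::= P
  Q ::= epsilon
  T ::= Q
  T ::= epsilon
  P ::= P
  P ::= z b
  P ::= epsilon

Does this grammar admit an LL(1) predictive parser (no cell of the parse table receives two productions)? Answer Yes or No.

FIRST(Q) = {epsilon, b, z}
FIRST(T) = {epsilon, b, z}
FIRST(P) = {epsilon, z}
FOLLOW(Q) = {$, b, x, z}
FOLLOW(T) = {z}
FOLLOW(P) = {$, b, x, z}
Cell M[P, $] receives both P ::= P and P ::= epsilon — the grammar is not LL(1).

No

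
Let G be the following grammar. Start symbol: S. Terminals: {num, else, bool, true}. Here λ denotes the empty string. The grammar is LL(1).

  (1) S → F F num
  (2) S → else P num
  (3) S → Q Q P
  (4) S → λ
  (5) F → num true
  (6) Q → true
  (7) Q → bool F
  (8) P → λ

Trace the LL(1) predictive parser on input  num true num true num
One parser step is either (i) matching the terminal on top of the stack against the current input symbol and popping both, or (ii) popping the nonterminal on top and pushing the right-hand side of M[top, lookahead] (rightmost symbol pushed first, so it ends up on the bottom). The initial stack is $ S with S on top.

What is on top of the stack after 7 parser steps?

num

     Stack             Input                    Action
  1  $ S               num true num true num $  expand S → F F num
  2  $ num F F         num true num true num $  expand F → num true
  3  $ num F true num  num true num true num $  match num
  4  $ num F true      true num true num $      match true
  5  $ num F           num true num $           expand F → num true
  6  $ num true num    num true num $           match num
  7  $ num true        true num $               match true
Stack after step 7: $ num (top = num).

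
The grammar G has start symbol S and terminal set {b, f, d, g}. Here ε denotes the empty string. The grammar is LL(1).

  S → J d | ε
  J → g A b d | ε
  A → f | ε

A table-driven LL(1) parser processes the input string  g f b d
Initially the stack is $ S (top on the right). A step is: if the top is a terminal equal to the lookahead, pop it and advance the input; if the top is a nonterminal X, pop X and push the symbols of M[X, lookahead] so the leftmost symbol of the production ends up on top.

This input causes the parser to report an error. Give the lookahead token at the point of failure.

step 1: stack=$ S  input=g f b d $  — expand S → J d
step 2: stack=$ d J  input=g f b d $  — expand J → g A b d
step 3: stack=$ d d b A g  input=g f b d $  — match g
step 4: stack=$ d d b A  input=f b d $  — expand A → f
step 5: stack=$ d d b f  input=f b d $  — match f
step 6: stack=$ d d b  input=b d $  — match b
step 7: stack=$ d d  input=d $  — match d
step 8: stack=$ d  input=$  — error: top is terminal d but lookahead is $

$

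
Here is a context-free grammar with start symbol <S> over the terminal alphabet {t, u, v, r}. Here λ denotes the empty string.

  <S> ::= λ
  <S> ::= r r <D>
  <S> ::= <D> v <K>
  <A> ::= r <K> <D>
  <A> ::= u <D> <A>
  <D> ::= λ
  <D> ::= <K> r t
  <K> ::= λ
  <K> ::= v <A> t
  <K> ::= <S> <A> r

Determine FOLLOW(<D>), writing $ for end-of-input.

FIRST(<A>): from <A>::=r <K> <D> we get {r}; from <A>::=u <D> <A> we get {u}. So FIRST(<A>) = {r, u}.
FIRST(<S>): from <S>::=λ we get {λ}; from <S>::=r r <D> we get {r}; from <S>::=<D> v <K> we get {r, u, v}. So FIRST(<S>) = {λ, r, u, v}.
FIRST(<K>): from <K>::=λ we get {λ}; from <K>::=v <A> t we get {v}; from <K>::=<S> <A> r we get {r, u, v}. So FIRST(<K>) = {λ, r, u, v}.
FIRST(<D>): from <D>::=λ we get {λ}; from <D>::=<K> r t we get {r, u, v}. So FIRST(<D>) = {λ, r, u, v}.
FOLLOW(<S>) includes $ since <S> is the start symbol.
FOLLOW(<S>): in <K>::=<S> <A> r, <S> is followed by <A> r with FIRST {r, u}. Thus FOLLOW(<S>) = {$, r, u}.
FOLLOW(<A>): in <A>::=u <D> <A>, the suffix after <A> is empty (adds nothing new); in <K>::=v <A> t, <A> is followed by t with FIRST {t}; in <K>::=<S> <A> r, <A> is followed by r with FIRST {r}. Thus FOLLOW(<A>) = {r, t}.
FOLLOW(<D>): in <S>::=r r <D>, the suffix after <D> is empty, so FOLLOW(<D>) ⊇ FOLLOW(<S>) = {$, r, u}; in <S>::=<D> v <K>, <D> is followed by v <K> with FIRST {v}; in <A>::=r <K> <D>, the suffix after <D> is empty, so FOLLOW(<D>) ⊇ FOLLOW(<A>) = {r, t}; in <A>::=u <D> <A>, <D> is followed by <A> with FIRST {r, u}. Thus FOLLOW(<D>) = {$, r, t, u, v}.
FOLLOW(<K>): in <S>::=<D> v <K>, the suffix after <K> is empty, so FOLLOW(<K>) ⊇ FOLLOW(<S>) = {$, r, u}; in <A>::=r <K> <D>, <K> is followed by <D> with FIRST {λ, r, u, v}; in <A>::=r <K> <D>, the suffix after <K> is nullable, so FOLLOW(<K>) ⊇ FOLLOW(<A>) = {r, t}; in <D>::=<K> r t, <K> is followed by r t with FIRST {r}. Thus FOLLOW(<K>) = {$, r, t, u, v}.

{$, r, t, u, v}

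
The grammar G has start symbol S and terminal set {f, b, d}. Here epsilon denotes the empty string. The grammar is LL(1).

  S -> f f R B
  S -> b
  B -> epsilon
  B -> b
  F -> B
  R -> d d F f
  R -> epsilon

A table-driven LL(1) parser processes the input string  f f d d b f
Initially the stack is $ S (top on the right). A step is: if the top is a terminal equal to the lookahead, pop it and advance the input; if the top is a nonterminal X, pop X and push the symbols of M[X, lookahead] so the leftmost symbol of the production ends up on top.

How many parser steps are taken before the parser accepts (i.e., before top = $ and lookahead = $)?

step 1: stack=$ S  input=f f d d b f $  — expand S -> f f R B
step 2: stack=$ B R f f  input=f f d d b f $  — match f
step 3: stack=$ B R f  input=f d d b f $  — match f
step 4: stack=$ B R  input=d d b f $  — expand R -> d d F f
step 5: stack=$ B f F d d  input=d d b f $  — match d
step 6: stack=$ B f F d  input=d b f $  — match d
step 7: stack=$ B f F  input=b f $  — expand F -> B
step 8: stack=$ B f B  input=b f $  — expand B -> b
step 9: stack=$ B f b  input=b f $  — match b
step 10: stack=$ B f  input=f $  — match f
step 11: stack=$ B  input=$  — expand B -> epsilon
Accept reached after 11 steps.

11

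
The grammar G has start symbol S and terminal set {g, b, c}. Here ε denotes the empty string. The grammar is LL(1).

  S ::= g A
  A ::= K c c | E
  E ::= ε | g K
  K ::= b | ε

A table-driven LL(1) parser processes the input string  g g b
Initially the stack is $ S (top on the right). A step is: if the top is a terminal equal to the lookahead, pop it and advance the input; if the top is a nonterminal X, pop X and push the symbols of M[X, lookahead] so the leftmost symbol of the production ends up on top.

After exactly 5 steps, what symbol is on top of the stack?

step 1: stack=$ S  input=g g b $  — expand S ::= g A
step 2: stack=$ A g  input=g g b $  — match g
step 3: stack=$ A  input=g b $  — expand A ::= E
step 4: stack=$ E  input=g b $  — expand E ::= g K
step 5: stack=$ K g  input=g b $  — match g
Stack after step 5: $ K (top = K).

K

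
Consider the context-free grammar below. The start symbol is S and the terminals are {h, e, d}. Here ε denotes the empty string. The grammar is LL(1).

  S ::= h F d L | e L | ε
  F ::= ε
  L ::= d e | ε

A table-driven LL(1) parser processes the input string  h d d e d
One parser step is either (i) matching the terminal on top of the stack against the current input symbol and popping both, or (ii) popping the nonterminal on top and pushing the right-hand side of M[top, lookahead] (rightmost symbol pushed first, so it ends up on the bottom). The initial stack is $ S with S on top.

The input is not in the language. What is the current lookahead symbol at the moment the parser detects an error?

d

step 1: stack=$ S  input=h d d e d $  — expand S ::= h F d L
step 2: stack=$ L d F h  input=h d d e d $  — match h
step 3: stack=$ L d F  input=d d e d $  — expand F ::= ε
step 4: stack=$ L d  input=d d e d $  — match d
step 5: stack=$ L  input=d e d $  — expand L ::= d e
step 6: stack=$ e d  input=d e d $  — match d
step 7: stack=$ e  input=e d $  — match e
step 8: stack=$  input=d $  — error: stack empty but input remains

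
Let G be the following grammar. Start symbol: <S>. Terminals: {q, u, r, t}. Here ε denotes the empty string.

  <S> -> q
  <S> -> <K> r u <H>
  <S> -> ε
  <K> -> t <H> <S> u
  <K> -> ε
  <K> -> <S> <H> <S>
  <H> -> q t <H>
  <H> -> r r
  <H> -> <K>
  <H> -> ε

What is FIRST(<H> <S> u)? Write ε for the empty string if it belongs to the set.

{q, r, t, u}

FIRST(<S>): from <S>->q we get {q}; from <S>-><K> r u <H> we get {q, r, t}; from <S>->ε we get {ε}. So FIRST(<S>) = {ε, q, r, t}.
FIRST(<K>): from <K>->t <H> <S> u we get {t}; from <K>->ε we get {ε}; from <K>-><S> <H> <S> we get {ε, q, r, t}. So FIRST(<K>) = {ε, q, r, t}.
FIRST(<H>): from <H>->q t <H> we get {q}; from <H>->r r we get {r}; from <H>-><K> we get {ε, q, r, t}; from <H>->ε we get {ε}. So FIRST(<H>) = {ε, q, r, t}.
FIRST(<H> <S> u): take FIRST of each symbol in turn, carrying on past any symbol whose FIRST contains ε; result {q, r, t, u}.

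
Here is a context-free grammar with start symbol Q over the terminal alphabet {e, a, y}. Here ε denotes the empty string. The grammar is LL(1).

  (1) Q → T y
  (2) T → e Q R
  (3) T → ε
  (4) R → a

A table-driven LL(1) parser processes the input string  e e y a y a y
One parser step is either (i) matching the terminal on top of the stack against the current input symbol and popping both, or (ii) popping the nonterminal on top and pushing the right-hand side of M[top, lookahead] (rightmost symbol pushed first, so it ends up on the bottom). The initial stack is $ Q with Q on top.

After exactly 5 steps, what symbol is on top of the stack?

     Stack      Input            Action
  1  $ Q        e e y a y a y $  expand Q → T y
  2  $ y T      e e y a y a y $  expand T → e Q R
  3  $ y R Q e  e e y a y a y $  match e
  4  $ y R Q    e y a y a y $    expand Q → T y
  5  $ y R y T  e y a y a y $    expand T → e Q R
Stack after step 5: $ y R y R Q e (top = e).

e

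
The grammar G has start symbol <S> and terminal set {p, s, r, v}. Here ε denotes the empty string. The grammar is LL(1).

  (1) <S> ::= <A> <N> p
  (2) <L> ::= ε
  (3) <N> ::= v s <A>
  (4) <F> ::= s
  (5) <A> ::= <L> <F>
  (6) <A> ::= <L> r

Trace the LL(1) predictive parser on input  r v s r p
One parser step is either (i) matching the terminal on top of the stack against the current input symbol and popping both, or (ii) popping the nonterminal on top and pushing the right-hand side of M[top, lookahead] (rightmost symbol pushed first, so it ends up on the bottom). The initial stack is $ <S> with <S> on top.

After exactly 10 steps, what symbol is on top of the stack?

      Stack          Input        Action
   1  $ <S>          r v s r p $  expand <S> ::= <A> <N> p
   2  $ p <N> <A>    r v s r p $  expand <A> ::= <L> r
   3  $ p <N> r <L>  r v s r p $  expand <L> ::= ε
   4  $ p <N> r      r v s r p $  match r
   5  $ p <N>        v s r p $    expand <N> ::= v s <A>
   6  $ p <A> s v    v s r p $    match v
   7  $ p <A> s      s r p $      match s
   8  $ p <A>        r p $        expand <A> ::= <L> r
   9  $ p r <L>      r p $        expand <L> ::= ε
  10  $ p r          r p $        match r
Stack after step 10: $ p (top = p).

p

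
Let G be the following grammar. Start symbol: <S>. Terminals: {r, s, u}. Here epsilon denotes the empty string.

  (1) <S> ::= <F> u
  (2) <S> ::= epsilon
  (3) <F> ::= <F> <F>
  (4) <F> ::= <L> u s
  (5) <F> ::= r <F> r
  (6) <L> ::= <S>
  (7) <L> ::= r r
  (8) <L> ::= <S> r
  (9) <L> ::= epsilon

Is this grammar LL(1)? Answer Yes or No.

No

FIRST(<S>) = {epsilon, r, u}
FIRST(<F>) = {r, u}
FIRST(<L>) = {epsilon, r, u}
FOLLOW(<S>) = {$, r, u}
FOLLOW(<F>) = {r, u}
FOLLOW(<L>) = {u}
Cell M[<F>, r] receives both <F> ::= <F> <F> and <F> ::= <L> u s and <F> ::= r <F> r — the grammar is not LL(1).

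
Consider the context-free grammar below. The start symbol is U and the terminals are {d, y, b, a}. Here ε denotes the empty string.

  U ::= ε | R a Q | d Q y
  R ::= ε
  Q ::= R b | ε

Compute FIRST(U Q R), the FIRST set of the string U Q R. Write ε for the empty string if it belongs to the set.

{ε, a, b, d}

FIRST(R): from R::=ε we get {ε}. So FIRST(R) = {ε}.
FIRST(U): from U::=ε we get {ε}; from U::=R a Q we get {a}; from U::=d Q y we get {d}. So FIRST(U) = {ε, a, d}.
FIRST(Q): from Q::=R b we get {b}; from Q::=ε we get {ε}. So FIRST(Q) = {ε, b}.
FIRST(U Q R): take FIRST of each symbol in turn, carrying on past any symbol whose FIRST contains ε; result {ε, a, b, d}.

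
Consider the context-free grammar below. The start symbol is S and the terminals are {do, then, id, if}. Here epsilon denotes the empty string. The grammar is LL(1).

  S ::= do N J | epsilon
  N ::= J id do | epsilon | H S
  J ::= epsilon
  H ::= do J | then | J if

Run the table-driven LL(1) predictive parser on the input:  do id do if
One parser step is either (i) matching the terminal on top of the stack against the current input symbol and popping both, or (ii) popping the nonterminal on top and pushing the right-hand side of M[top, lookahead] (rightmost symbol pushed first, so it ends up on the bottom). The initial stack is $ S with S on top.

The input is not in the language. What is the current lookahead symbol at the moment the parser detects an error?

if

     Stack        Input          Action
  1  $ S          do id do if $  expand S ::= do N J
  2  $ J N do     do id do if $  match do
  3  $ J N        id do if $     expand N ::= J id do
  4  $ J do id J  id do if $     expand J ::= epsilon
  5  $ J do id    id do if $     match id
  6  $ J do       do if $        match do
  7  $ J          if $           expand J ::= epsilon
  8  $            if $           error: stack empty but input remains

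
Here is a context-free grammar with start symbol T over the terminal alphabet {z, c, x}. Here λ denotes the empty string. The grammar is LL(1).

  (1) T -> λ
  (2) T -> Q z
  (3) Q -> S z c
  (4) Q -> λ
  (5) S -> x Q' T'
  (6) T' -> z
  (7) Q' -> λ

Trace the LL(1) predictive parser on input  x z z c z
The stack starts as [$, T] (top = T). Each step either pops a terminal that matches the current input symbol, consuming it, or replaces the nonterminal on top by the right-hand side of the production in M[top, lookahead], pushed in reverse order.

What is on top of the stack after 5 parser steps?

T'

step 1: stack=$ T  input=x z z c z $  — expand T -> Q z
step 2: stack=$ z Q  input=x z z c z $  — expand Q -> S z c
step 3: stack=$ z c z S  input=x z z c z $  — expand S -> x Q' T'
step 4: stack=$ z c z T' Q' x  input=x z z c z $  — match x
step 5: stack=$ z c z T' Q'  input=z z c z $  — expand Q' -> λ
Stack after step 5: $ z c z T' (top = T').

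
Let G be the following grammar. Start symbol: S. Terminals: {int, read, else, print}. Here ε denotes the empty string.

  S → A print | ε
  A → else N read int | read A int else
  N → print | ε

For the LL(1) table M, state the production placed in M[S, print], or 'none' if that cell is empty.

none

FIRST(A): from A→else N read int we get {else}; from A→read A int else we get {read}. So FIRST(A) = {else, read}.
FIRST(N): from N→print we get {print}; from N→ε we get {ε}. So FIRST(N) = {ε, print}.
FIRST(S): from S→A print we get {else, read}; from S→ε we get {ε}. So FIRST(S) = {ε, else, read}.
FOLLOW(S) includes $ since S is the start symbol.
FOLLOW(S): S appears on no right-hand side. Thus FOLLOW(S) = {$}.
For S → A print: FIRST(A print) = {else, read}, so it goes in M[S, t] for t ∈ {else, read}.
For S → ε: FIRST(ε) = {ε}, so it goes in M[S, t] for t ∈ {}; since ε ∈ FIRST, also for every t ∈ FOLLOW(S) = {$}.
None of these place a production in M[S, print].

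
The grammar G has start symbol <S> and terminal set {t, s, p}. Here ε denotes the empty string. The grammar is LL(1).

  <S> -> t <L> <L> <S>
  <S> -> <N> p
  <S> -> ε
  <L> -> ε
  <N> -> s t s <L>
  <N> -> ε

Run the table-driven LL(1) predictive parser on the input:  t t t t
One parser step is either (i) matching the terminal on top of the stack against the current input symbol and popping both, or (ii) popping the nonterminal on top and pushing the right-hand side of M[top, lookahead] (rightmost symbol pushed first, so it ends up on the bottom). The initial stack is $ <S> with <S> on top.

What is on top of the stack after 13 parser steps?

step 1: stack=$ <S>  input=t t t t $  — expand <S> -> t <L> <L> <S>
step 2: stack=$ <S> <L> <L> t  input=t t t t $  — match t
step 3: stack=$ <S> <L> <L>  input=t t t $  — expand <L> -> ε
step 4: stack=$ <S> <L>  input=t t t $  — expand <L> -> ε
step 5: stack=$ <S>  input=t t t $  — expand <S> -> t <L> <L> <S>
step 6: stack=$ <S> <L> <L> t  input=t t t $  — match t
step 7: stack=$ <S> <L> <L>  input=t t $  — expand <L> -> ε
step 8: stack=$ <S> <L>  input=t t $  — expand <L> -> ε
step 9: stack=$ <S>  input=t t $  — expand <S> -> t <L> <L> <S>
step 10: stack=$ <S> <L> <L> t  input=t t $  — match t
step 11: stack=$ <S> <L> <L>  input=t $  — expand <L> -> ε
step 12: stack=$ <S> <L>  input=t $  — expand <L> -> ε
step 13: stack=$ <S>  input=t $  — expand <S> -> t <L> <L> <S>
Stack after step 13: $ <S> <L> <L> t (top = t).

t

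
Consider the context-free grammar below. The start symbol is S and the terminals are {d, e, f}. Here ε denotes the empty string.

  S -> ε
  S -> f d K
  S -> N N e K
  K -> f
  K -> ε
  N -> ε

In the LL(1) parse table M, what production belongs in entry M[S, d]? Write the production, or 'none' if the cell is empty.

none

FIRST(K) = {ε, f}
FIRST(N) = {ε}
FIRST(S) = {ε, e, f}  (via N N e K)
FOLLOW(S) includes $ since S is the start symbol.
FOLLOW(S): S appears on no right-hand side. Thus FOLLOW(S) = {$}.
For S -> ε: FIRST(ε) = {ε}, so it goes in M[S, t] for t ∈ {}; since ε ∈ FIRST, also for every t ∈ FOLLOW(S) = {$}.
For S -> f d K: FIRST(f d K) = {f}, so it goes in M[S, t] for t ∈ {f}.
For S -> N N e K: FIRST(N N e K) = {e}, so it goes in M[S, t] for t ∈ {e}.
None of these place a production in M[S, d].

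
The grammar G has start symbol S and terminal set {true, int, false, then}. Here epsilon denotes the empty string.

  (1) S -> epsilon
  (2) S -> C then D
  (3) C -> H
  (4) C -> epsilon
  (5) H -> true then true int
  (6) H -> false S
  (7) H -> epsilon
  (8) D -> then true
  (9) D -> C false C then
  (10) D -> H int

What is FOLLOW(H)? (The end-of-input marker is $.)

FIRST(H): from H->true then true int we get {true}; from H->false S we get {false}; from H->epsilon we get {epsilon}. So FIRST(H) = {epsilon, false, true}.
FIRST(C): from C->H we get {epsilon, false, true}; from C->epsilon we get {epsilon}. So FIRST(C) = {epsilon, false, true}.
FIRST(S): from S->epsilon we get {epsilon}; from S->C then D we get {false, then, true}. So FIRST(S) = {epsilon, false, then, true}.
FIRST(D): from D->then true we get {then}; from D->C false C then we get {false, true}; from D->H int we get {false, int, true}. So FIRST(D) = {false, int, then, true}.
FOLLOW(S) includes $ since S is the start symbol.
FOLLOW(C): in S->C then D, C is followed by then D with FIRST {then}; in D->C false C then (occurrence 1), C is followed by false C then with FIRST {false}; in D->C false C then (occurrence 2), C is followed by then with FIRST {then}. Thus FOLLOW(C) = {false, then}.
FOLLOW(H): in C->H, the suffix after H is empty, so FOLLOW(H) ⊇ FOLLOW(C) = {false, then}; in D->H int, H is followed by int with FIRST {int}. Thus FOLLOW(H) = {false, int, then}.
FOLLOW(S): in H->false S, the suffix after S is empty, so FOLLOW(S) ⊇ FOLLOW(H) = {false, int, then}. Thus FOLLOW(S) = {$, false, int, then}.
FOLLOW(D): in S->C then D, the suffix after D is empty, so FOLLOW(D) ⊇ FOLLOW(S) = {$, false, int, then}. Thus FOLLOW(D) = {$, false, int, then}.

{false, int, then}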